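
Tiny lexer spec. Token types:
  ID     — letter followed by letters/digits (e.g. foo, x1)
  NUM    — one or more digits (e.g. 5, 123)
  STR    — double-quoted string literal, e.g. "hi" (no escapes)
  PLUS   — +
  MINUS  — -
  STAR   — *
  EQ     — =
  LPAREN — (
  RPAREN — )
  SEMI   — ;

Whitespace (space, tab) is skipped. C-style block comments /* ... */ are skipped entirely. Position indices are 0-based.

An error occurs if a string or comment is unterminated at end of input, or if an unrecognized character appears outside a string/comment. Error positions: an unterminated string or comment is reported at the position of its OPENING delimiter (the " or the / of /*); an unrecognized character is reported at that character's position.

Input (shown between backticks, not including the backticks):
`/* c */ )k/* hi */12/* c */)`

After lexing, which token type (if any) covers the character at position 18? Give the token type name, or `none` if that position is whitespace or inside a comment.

pos=0: enter COMMENT mode (saw '/*')
exit COMMENT mode (now at pos=7)
pos=8: emit RPAREN ')'
pos=9: emit ID 'k' (now at pos=10)
pos=10: enter COMMENT mode (saw '/*')
exit COMMENT mode (now at pos=18)
pos=18: emit NUM '12' (now at pos=20)
pos=20: enter COMMENT mode (saw '/*')
exit COMMENT mode (now at pos=27)
pos=27: emit RPAREN ')'
DONE. 4 tokens: [RPAREN, ID, NUM, RPAREN]
Position 18: char is '1' -> NUM

Answer: NUM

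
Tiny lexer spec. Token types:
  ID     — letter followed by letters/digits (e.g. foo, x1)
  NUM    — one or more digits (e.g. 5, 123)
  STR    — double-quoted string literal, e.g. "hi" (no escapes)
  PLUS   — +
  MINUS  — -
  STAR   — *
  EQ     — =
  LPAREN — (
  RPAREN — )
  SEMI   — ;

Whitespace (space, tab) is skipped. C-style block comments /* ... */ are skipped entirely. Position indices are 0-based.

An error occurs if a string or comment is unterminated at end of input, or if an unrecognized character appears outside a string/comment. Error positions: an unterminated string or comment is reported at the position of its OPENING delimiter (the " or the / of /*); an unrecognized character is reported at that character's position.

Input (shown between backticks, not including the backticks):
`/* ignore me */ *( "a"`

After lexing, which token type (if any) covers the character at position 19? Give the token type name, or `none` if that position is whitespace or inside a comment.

pos=0: enter COMMENT mode (saw '/*')
exit COMMENT mode (now at pos=15)
pos=16: emit STAR '*'
pos=17: emit LPAREN '('
pos=19: enter STRING mode
pos=19: emit STR "a" (now at pos=22)
DONE. 3 tokens: [STAR, LPAREN, STR]
Position 19: char is '"' -> STR

Answer: STR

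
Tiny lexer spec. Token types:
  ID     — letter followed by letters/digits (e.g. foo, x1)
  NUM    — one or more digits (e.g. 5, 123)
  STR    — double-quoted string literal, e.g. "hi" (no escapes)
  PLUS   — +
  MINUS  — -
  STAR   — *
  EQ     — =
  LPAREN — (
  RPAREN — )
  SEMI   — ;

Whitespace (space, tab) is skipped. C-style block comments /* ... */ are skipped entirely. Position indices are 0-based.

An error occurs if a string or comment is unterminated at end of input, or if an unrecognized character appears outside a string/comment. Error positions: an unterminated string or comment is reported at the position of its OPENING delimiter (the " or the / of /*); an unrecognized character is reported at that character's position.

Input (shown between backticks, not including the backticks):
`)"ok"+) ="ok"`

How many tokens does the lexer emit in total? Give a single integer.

Answer: 6

Derivation:
pos=0: emit RPAREN ')'
pos=1: enter STRING mode
pos=1: emit STR "ok" (now at pos=5)
pos=5: emit PLUS '+'
pos=6: emit RPAREN ')'
pos=8: emit EQ '='
pos=9: enter STRING mode
pos=9: emit STR "ok" (now at pos=13)
DONE. 6 tokens: [RPAREN, STR, PLUS, RPAREN, EQ, STR]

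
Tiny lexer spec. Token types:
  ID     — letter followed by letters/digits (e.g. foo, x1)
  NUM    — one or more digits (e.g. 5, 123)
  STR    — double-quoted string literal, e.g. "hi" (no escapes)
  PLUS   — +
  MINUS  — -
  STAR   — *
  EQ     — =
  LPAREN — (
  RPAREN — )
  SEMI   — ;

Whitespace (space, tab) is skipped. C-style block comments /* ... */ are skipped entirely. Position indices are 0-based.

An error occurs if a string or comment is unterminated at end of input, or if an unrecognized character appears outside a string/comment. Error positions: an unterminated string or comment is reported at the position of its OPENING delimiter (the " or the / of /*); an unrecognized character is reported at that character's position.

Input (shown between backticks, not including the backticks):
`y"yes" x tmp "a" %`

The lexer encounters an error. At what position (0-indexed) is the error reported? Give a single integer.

Answer: 17

Derivation:
pos=0: emit ID 'y' (now at pos=1)
pos=1: enter STRING mode
pos=1: emit STR "yes" (now at pos=6)
pos=7: emit ID 'x' (now at pos=8)
pos=9: emit ID 'tmp' (now at pos=12)
pos=13: enter STRING mode
pos=13: emit STR "a" (now at pos=16)
pos=17: ERROR — unrecognized char '%'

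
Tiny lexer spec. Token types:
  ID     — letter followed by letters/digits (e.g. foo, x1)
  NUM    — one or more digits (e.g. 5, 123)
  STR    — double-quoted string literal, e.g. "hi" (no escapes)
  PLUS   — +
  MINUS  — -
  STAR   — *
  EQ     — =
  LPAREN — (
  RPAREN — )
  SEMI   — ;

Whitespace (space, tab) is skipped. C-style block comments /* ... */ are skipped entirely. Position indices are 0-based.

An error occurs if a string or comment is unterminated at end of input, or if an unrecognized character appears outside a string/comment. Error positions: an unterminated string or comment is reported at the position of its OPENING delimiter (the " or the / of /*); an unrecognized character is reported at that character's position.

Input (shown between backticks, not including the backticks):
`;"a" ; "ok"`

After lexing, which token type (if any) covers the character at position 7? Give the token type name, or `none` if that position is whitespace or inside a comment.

pos=0: emit SEMI ';'
pos=1: enter STRING mode
pos=1: emit STR "a" (now at pos=4)
pos=5: emit SEMI ';'
pos=7: enter STRING mode
pos=7: emit STR "ok" (now at pos=11)
DONE. 4 tokens: [SEMI, STR, SEMI, STR]
Position 7: char is '"' -> STR

Answer: STR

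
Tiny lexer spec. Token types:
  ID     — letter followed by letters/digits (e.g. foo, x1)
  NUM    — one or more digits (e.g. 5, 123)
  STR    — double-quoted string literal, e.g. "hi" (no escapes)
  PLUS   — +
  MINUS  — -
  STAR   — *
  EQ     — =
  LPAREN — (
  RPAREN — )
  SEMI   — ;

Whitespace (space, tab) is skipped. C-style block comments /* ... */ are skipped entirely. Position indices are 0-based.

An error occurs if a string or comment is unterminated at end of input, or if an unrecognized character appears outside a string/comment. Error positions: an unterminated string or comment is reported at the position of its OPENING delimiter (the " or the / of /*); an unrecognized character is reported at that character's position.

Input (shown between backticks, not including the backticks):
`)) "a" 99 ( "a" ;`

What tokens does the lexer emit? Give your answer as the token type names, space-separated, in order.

Answer: RPAREN RPAREN STR NUM LPAREN STR SEMI

Derivation:
pos=0: emit RPAREN ')'
pos=1: emit RPAREN ')'
pos=3: enter STRING mode
pos=3: emit STR "a" (now at pos=6)
pos=7: emit NUM '99' (now at pos=9)
pos=10: emit LPAREN '('
pos=12: enter STRING mode
pos=12: emit STR "a" (now at pos=15)
pos=16: emit SEMI ';'
DONE. 7 tokens: [RPAREN, RPAREN, STR, NUM, LPAREN, STR, SEMI]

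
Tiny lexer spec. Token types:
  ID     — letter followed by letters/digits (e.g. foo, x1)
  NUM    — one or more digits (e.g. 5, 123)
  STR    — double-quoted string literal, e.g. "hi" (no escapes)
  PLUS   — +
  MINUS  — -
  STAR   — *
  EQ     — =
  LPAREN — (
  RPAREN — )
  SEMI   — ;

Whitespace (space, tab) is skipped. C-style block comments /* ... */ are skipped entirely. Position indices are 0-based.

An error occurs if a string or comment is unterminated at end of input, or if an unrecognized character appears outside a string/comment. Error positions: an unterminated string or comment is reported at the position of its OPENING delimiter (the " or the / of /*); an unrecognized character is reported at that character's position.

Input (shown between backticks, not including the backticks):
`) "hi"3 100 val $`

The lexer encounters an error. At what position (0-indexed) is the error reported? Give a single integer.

Answer: 16

Derivation:
pos=0: emit RPAREN ')'
pos=2: enter STRING mode
pos=2: emit STR "hi" (now at pos=6)
pos=6: emit NUM '3' (now at pos=7)
pos=8: emit NUM '100' (now at pos=11)
pos=12: emit ID 'val' (now at pos=15)
pos=16: ERROR — unrecognized char '$'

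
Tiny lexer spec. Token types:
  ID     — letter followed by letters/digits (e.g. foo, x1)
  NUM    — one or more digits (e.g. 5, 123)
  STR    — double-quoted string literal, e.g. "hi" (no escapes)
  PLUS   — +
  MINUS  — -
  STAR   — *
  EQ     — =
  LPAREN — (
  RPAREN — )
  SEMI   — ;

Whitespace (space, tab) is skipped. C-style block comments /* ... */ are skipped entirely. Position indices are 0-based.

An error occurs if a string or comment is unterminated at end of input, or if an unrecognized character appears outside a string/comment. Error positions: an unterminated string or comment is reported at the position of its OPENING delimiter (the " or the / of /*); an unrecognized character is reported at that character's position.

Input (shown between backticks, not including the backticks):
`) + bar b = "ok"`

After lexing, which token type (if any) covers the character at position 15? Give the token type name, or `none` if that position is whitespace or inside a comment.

pos=0: emit RPAREN ')'
pos=2: emit PLUS '+'
pos=4: emit ID 'bar' (now at pos=7)
pos=8: emit ID 'b' (now at pos=9)
pos=10: emit EQ '='
pos=12: enter STRING mode
pos=12: emit STR "ok" (now at pos=16)
DONE. 6 tokens: [RPAREN, PLUS, ID, ID, EQ, STR]
Position 15: char is '"' -> STR

Answer: STR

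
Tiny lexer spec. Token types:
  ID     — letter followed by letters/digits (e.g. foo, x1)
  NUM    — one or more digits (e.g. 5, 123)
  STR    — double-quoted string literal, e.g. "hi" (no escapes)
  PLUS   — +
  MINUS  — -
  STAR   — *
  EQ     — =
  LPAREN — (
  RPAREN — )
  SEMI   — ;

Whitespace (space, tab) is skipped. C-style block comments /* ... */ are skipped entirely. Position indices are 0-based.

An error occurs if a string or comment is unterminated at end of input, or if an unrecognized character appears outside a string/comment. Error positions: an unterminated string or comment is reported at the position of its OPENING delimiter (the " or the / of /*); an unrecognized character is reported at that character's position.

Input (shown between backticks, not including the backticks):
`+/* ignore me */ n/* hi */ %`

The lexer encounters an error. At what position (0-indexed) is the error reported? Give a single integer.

Answer: 27

Derivation:
pos=0: emit PLUS '+'
pos=1: enter COMMENT mode (saw '/*')
exit COMMENT mode (now at pos=16)
pos=17: emit ID 'n' (now at pos=18)
pos=18: enter COMMENT mode (saw '/*')
exit COMMENT mode (now at pos=26)
pos=27: ERROR — unrecognized char '%'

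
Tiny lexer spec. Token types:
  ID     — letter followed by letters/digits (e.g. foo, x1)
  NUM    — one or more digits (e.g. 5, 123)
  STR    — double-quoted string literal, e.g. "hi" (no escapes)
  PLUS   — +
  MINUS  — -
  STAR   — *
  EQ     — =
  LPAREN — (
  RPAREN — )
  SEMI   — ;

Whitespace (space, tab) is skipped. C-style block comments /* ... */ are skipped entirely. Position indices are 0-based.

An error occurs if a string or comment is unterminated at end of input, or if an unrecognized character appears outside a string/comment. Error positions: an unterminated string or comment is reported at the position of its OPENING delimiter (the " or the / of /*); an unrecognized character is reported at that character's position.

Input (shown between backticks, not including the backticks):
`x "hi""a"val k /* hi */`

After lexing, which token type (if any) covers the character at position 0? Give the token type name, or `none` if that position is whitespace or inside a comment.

pos=0: emit ID 'x' (now at pos=1)
pos=2: enter STRING mode
pos=2: emit STR "hi" (now at pos=6)
pos=6: enter STRING mode
pos=6: emit STR "a" (now at pos=9)
pos=9: emit ID 'val' (now at pos=12)
pos=13: emit ID 'k' (now at pos=14)
pos=15: enter COMMENT mode (saw '/*')
exit COMMENT mode (now at pos=23)
DONE. 5 tokens: [ID, STR, STR, ID, ID]
Position 0: char is 'x' -> ID

Answer: ID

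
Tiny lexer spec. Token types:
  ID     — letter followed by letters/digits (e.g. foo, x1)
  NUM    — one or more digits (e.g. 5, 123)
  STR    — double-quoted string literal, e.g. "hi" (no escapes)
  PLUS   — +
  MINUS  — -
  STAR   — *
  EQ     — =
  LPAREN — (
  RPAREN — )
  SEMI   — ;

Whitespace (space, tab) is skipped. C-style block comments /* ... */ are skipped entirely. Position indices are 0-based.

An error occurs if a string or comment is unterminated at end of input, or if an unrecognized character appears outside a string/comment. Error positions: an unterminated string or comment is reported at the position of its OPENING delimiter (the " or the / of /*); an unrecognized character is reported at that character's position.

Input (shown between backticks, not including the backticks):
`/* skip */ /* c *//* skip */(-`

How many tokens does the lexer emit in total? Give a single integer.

Answer: 2

Derivation:
pos=0: enter COMMENT mode (saw '/*')
exit COMMENT mode (now at pos=10)
pos=11: enter COMMENT mode (saw '/*')
exit COMMENT mode (now at pos=18)
pos=18: enter COMMENT mode (saw '/*')
exit COMMENT mode (now at pos=28)
pos=28: emit LPAREN '('
pos=29: emit MINUS '-'
DONE. 2 tokens: [LPAREN, MINUS]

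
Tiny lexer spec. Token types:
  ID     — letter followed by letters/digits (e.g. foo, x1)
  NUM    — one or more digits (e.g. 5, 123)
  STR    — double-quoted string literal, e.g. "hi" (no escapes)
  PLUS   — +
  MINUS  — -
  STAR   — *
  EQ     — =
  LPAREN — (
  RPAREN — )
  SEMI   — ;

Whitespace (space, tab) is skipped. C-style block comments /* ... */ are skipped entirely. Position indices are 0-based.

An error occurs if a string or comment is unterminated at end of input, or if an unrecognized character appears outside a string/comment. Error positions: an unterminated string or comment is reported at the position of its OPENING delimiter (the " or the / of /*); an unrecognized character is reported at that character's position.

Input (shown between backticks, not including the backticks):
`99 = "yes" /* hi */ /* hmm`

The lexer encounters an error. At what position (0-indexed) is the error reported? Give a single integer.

Answer: 20

Derivation:
pos=0: emit NUM '99' (now at pos=2)
pos=3: emit EQ '='
pos=5: enter STRING mode
pos=5: emit STR "yes" (now at pos=10)
pos=11: enter COMMENT mode (saw '/*')
exit COMMENT mode (now at pos=19)
pos=20: enter COMMENT mode (saw '/*')
pos=20: ERROR — unterminated comment (reached EOF)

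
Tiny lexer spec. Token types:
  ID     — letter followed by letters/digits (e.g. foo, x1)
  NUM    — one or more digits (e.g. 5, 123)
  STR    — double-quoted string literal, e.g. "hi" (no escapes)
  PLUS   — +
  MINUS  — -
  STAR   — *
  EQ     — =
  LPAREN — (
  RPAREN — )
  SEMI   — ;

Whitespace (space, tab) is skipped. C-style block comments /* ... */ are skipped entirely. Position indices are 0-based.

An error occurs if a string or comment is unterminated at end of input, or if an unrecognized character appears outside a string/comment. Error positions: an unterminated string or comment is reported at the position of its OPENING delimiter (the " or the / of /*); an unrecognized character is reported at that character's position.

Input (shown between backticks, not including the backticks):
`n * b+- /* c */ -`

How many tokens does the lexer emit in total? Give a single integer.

Answer: 6

Derivation:
pos=0: emit ID 'n' (now at pos=1)
pos=2: emit STAR '*'
pos=4: emit ID 'b' (now at pos=5)
pos=5: emit PLUS '+'
pos=6: emit MINUS '-'
pos=8: enter COMMENT mode (saw '/*')
exit COMMENT mode (now at pos=15)
pos=16: emit MINUS '-'
DONE. 6 tokens: [ID, STAR, ID, PLUS, MINUS, MINUS]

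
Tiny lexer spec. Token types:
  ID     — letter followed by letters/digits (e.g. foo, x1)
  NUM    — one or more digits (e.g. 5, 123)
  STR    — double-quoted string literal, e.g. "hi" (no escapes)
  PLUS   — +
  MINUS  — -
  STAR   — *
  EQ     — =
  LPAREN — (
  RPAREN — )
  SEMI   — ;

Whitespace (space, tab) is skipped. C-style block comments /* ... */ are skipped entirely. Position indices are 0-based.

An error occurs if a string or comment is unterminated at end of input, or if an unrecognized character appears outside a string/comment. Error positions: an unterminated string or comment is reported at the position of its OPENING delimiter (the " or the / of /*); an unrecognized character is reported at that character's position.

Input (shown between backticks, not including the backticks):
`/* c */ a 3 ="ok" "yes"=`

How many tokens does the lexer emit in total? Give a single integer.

Answer: 6

Derivation:
pos=0: enter COMMENT mode (saw '/*')
exit COMMENT mode (now at pos=7)
pos=8: emit ID 'a' (now at pos=9)
pos=10: emit NUM '3' (now at pos=11)
pos=12: emit EQ '='
pos=13: enter STRING mode
pos=13: emit STR "ok" (now at pos=17)
pos=18: enter STRING mode
pos=18: emit STR "yes" (now at pos=23)
pos=23: emit EQ '='
DONE. 6 tokens: [ID, NUM, EQ, STR, STR, EQ]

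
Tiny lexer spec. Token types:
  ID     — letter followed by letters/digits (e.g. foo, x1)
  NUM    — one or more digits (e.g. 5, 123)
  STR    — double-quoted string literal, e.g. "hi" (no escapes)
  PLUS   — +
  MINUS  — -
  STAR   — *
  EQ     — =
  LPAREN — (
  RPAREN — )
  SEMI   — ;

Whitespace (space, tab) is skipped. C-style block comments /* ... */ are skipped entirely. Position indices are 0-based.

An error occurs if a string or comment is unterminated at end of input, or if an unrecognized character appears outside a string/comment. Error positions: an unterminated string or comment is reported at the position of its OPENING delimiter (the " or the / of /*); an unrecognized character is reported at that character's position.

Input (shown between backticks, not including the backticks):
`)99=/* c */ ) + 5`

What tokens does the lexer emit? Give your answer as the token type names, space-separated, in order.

Answer: RPAREN NUM EQ RPAREN PLUS NUM

Derivation:
pos=0: emit RPAREN ')'
pos=1: emit NUM '99' (now at pos=3)
pos=3: emit EQ '='
pos=4: enter COMMENT mode (saw '/*')
exit COMMENT mode (now at pos=11)
pos=12: emit RPAREN ')'
pos=14: emit PLUS '+'
pos=16: emit NUM '5' (now at pos=17)
DONE. 6 tokens: [RPAREN, NUM, EQ, RPAREN, PLUS, NUM]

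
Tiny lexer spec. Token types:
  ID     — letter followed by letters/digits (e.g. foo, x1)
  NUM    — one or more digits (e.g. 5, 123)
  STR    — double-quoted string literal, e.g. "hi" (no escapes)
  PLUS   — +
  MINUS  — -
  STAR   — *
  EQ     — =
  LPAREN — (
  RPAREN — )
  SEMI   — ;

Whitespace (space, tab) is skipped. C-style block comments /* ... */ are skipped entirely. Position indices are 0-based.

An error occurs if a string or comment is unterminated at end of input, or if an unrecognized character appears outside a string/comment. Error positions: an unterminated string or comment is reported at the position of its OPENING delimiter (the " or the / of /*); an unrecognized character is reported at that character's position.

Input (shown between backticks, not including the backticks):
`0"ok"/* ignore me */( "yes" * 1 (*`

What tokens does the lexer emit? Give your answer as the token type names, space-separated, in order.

Answer: NUM STR LPAREN STR STAR NUM LPAREN STAR

Derivation:
pos=0: emit NUM '0' (now at pos=1)
pos=1: enter STRING mode
pos=1: emit STR "ok" (now at pos=5)
pos=5: enter COMMENT mode (saw '/*')
exit COMMENT mode (now at pos=20)
pos=20: emit LPAREN '('
pos=22: enter STRING mode
pos=22: emit STR "yes" (now at pos=27)
pos=28: emit STAR '*'
pos=30: emit NUM '1' (now at pos=31)
pos=32: emit LPAREN '('
pos=33: emit STAR '*'
DONE. 8 tokens: [NUM, STR, LPAREN, STR, STAR, NUM, LPAREN, STAR]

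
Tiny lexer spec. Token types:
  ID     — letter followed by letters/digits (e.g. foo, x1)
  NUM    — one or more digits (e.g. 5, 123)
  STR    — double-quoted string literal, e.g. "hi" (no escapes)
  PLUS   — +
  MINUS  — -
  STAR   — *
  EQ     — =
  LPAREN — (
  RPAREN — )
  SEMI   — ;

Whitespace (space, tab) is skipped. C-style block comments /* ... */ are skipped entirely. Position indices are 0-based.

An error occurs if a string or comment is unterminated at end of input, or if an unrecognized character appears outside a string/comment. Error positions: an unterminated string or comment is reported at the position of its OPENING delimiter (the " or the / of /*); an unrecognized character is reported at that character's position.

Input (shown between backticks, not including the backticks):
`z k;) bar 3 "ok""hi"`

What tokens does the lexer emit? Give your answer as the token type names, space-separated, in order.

pos=0: emit ID 'z' (now at pos=1)
pos=2: emit ID 'k' (now at pos=3)
pos=3: emit SEMI ';'
pos=4: emit RPAREN ')'
pos=6: emit ID 'bar' (now at pos=9)
pos=10: emit NUM '3' (now at pos=11)
pos=12: enter STRING mode
pos=12: emit STR "ok" (now at pos=16)
pos=16: enter STRING mode
pos=16: emit STR "hi" (now at pos=20)
DONE. 8 tokens: [ID, ID, SEMI, RPAREN, ID, NUM, STR, STR]

Answer: ID ID SEMI RPAREN ID NUM STR STR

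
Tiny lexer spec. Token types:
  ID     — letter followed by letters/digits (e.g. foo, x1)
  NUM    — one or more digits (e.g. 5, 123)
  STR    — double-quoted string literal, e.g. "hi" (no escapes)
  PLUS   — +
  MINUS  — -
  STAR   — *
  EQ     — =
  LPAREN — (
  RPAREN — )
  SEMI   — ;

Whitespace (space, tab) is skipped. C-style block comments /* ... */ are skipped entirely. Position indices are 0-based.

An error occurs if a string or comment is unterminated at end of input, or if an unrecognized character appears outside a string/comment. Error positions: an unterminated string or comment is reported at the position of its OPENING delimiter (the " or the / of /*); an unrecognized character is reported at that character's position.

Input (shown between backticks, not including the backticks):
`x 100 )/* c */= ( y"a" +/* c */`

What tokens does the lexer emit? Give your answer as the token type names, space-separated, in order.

Answer: ID NUM RPAREN EQ LPAREN ID STR PLUS

Derivation:
pos=0: emit ID 'x' (now at pos=1)
pos=2: emit NUM '100' (now at pos=5)
pos=6: emit RPAREN ')'
pos=7: enter COMMENT mode (saw '/*')
exit COMMENT mode (now at pos=14)
pos=14: emit EQ '='
pos=16: emit LPAREN '('
pos=18: emit ID 'y' (now at pos=19)
pos=19: enter STRING mode
pos=19: emit STR "a" (now at pos=22)
pos=23: emit PLUS '+'
pos=24: enter COMMENT mode (saw '/*')
exit COMMENT mode (now at pos=31)
DONE. 8 tokens: [ID, NUM, RPAREN, EQ, LPAREN, ID, STR, PLUS]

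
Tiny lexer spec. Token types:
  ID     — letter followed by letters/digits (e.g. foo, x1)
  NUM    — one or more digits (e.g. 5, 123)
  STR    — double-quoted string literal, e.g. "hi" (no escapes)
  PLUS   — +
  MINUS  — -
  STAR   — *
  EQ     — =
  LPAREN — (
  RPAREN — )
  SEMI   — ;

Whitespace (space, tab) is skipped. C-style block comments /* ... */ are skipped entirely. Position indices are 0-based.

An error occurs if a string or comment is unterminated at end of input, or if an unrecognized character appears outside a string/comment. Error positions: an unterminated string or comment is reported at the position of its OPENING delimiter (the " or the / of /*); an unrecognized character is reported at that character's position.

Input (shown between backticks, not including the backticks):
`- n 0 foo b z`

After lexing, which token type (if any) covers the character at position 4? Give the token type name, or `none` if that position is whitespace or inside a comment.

pos=0: emit MINUS '-'
pos=2: emit ID 'n' (now at pos=3)
pos=4: emit NUM '0' (now at pos=5)
pos=6: emit ID 'foo' (now at pos=9)
pos=10: emit ID 'b' (now at pos=11)
pos=12: emit ID 'z' (now at pos=13)
DONE. 6 tokens: [MINUS, ID, NUM, ID, ID, ID]
Position 4: char is '0' -> NUM

Answer: NUM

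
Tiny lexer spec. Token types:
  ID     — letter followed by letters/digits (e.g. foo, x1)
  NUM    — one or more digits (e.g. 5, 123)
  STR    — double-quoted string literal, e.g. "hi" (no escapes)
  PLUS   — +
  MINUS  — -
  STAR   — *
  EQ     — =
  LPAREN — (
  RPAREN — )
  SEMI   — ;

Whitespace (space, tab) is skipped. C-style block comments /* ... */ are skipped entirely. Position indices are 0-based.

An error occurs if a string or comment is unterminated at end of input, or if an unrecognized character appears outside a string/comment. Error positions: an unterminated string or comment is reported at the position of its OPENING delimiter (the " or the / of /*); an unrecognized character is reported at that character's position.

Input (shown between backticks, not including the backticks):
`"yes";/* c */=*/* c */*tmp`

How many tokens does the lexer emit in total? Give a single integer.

pos=0: enter STRING mode
pos=0: emit STR "yes" (now at pos=5)
pos=5: emit SEMI ';'
pos=6: enter COMMENT mode (saw '/*')
exit COMMENT mode (now at pos=13)
pos=13: emit EQ '='
pos=14: emit STAR '*'
pos=15: enter COMMENT mode (saw '/*')
exit COMMENT mode (now at pos=22)
pos=22: emit STAR '*'
pos=23: emit ID 'tmp' (now at pos=26)
DONE. 6 tokens: [STR, SEMI, EQ, STAR, STAR, ID]

Answer: 6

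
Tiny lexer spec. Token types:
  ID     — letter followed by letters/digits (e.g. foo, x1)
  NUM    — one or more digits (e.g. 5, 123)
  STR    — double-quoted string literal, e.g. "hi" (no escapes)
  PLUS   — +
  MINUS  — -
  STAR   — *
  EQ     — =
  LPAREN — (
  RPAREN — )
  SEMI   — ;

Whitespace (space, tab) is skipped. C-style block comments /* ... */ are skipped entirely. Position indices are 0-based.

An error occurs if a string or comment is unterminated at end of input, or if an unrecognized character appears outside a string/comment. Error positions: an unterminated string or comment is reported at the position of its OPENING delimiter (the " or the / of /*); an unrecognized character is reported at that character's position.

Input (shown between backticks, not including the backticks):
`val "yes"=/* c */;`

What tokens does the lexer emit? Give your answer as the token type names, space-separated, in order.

pos=0: emit ID 'val' (now at pos=3)
pos=4: enter STRING mode
pos=4: emit STR "yes" (now at pos=9)
pos=9: emit EQ '='
pos=10: enter COMMENT mode (saw '/*')
exit COMMENT mode (now at pos=17)
pos=17: emit SEMI ';'
DONE. 4 tokens: [ID, STR, EQ, SEMI]

Answer: ID STR EQ SEMI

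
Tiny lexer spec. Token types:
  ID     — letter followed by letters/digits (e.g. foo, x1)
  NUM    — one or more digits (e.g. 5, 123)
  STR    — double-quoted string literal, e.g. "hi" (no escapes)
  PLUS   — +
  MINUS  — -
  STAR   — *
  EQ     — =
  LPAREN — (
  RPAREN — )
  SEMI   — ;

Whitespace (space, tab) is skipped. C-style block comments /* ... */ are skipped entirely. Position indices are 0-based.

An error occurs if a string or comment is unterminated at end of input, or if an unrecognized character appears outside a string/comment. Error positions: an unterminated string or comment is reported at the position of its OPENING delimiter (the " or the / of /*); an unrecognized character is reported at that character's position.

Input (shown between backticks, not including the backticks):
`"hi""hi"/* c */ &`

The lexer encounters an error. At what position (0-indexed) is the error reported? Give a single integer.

pos=0: enter STRING mode
pos=0: emit STR "hi" (now at pos=4)
pos=4: enter STRING mode
pos=4: emit STR "hi" (now at pos=8)
pos=8: enter COMMENT mode (saw '/*')
exit COMMENT mode (now at pos=15)
pos=16: ERROR — unrecognized char '&'

Answer: 16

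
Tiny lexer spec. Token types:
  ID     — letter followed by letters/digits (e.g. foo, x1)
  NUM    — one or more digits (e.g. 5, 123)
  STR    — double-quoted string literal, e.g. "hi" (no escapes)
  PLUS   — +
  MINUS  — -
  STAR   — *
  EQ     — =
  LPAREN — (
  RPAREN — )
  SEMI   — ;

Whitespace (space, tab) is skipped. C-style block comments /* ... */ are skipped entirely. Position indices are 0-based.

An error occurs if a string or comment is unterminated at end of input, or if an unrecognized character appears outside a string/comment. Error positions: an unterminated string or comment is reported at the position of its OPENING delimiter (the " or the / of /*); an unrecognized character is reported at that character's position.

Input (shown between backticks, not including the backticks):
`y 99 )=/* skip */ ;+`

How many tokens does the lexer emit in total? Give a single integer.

Answer: 6

Derivation:
pos=0: emit ID 'y' (now at pos=1)
pos=2: emit NUM '99' (now at pos=4)
pos=5: emit RPAREN ')'
pos=6: emit EQ '='
pos=7: enter COMMENT mode (saw '/*')
exit COMMENT mode (now at pos=17)
pos=18: emit SEMI ';'
pos=19: emit PLUS '+'
DONE. 6 tokens: [ID, NUM, RPAREN, EQ, SEMI, PLUS]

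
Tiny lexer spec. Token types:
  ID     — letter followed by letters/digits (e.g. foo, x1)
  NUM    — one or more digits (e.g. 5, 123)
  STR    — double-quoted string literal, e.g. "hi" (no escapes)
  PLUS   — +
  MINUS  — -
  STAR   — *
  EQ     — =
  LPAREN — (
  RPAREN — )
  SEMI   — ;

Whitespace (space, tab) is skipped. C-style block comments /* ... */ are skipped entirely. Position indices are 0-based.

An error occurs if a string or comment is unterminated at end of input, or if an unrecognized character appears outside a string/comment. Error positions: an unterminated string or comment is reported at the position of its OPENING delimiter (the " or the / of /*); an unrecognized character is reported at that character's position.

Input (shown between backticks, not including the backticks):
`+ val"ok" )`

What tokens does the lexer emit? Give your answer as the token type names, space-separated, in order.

Answer: PLUS ID STR RPAREN

Derivation:
pos=0: emit PLUS '+'
pos=2: emit ID 'val' (now at pos=5)
pos=5: enter STRING mode
pos=5: emit STR "ok" (now at pos=9)
pos=10: emit RPAREN ')'
DONE. 4 tokens: [PLUS, ID, STR, RPAREN]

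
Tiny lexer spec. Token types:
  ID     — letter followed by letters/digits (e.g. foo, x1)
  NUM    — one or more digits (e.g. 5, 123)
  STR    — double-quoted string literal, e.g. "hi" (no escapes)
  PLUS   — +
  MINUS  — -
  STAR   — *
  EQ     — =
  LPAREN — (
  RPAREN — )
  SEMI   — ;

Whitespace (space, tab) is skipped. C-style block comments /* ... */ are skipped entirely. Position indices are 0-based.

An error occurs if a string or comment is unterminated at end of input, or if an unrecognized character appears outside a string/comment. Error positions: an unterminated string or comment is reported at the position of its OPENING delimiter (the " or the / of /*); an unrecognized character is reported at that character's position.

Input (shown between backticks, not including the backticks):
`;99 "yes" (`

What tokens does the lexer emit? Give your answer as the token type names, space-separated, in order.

pos=0: emit SEMI ';'
pos=1: emit NUM '99' (now at pos=3)
pos=4: enter STRING mode
pos=4: emit STR "yes" (now at pos=9)
pos=10: emit LPAREN '('
DONE. 4 tokens: [SEMI, NUM, STR, LPAREN]

Answer: SEMI NUM STR LPAREN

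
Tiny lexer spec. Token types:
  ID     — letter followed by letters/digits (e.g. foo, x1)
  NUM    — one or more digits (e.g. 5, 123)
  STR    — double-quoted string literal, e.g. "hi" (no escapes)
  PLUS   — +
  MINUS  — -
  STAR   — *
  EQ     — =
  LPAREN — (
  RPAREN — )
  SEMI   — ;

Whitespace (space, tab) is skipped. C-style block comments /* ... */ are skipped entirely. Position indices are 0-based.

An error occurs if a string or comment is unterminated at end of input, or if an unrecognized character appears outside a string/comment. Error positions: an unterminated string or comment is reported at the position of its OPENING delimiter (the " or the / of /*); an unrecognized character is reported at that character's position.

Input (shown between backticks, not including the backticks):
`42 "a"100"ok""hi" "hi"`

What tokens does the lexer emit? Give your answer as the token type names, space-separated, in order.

Answer: NUM STR NUM STR STR STR

Derivation:
pos=0: emit NUM '42' (now at pos=2)
pos=3: enter STRING mode
pos=3: emit STR "a" (now at pos=6)
pos=6: emit NUM '100' (now at pos=9)
pos=9: enter STRING mode
pos=9: emit STR "ok" (now at pos=13)
pos=13: enter STRING mode
pos=13: emit STR "hi" (now at pos=17)
pos=18: enter STRING mode
pos=18: emit STR "hi" (now at pos=22)
DONE. 6 tokens: [NUM, STR, NUM, STR, STR, STR]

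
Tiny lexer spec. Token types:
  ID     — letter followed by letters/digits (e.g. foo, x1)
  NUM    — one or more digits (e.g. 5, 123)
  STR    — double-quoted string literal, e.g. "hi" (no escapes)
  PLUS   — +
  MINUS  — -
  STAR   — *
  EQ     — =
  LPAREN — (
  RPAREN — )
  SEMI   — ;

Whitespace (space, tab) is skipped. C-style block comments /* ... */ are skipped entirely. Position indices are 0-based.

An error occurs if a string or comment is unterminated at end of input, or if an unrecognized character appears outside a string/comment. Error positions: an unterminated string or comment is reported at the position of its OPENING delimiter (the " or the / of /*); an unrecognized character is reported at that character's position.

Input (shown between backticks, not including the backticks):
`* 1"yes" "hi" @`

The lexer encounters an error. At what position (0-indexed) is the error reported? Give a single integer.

Answer: 14

Derivation:
pos=0: emit STAR '*'
pos=2: emit NUM '1' (now at pos=3)
pos=3: enter STRING mode
pos=3: emit STR "yes" (now at pos=8)
pos=9: enter STRING mode
pos=9: emit STR "hi" (now at pos=13)
pos=14: ERROR — unrecognized char '@'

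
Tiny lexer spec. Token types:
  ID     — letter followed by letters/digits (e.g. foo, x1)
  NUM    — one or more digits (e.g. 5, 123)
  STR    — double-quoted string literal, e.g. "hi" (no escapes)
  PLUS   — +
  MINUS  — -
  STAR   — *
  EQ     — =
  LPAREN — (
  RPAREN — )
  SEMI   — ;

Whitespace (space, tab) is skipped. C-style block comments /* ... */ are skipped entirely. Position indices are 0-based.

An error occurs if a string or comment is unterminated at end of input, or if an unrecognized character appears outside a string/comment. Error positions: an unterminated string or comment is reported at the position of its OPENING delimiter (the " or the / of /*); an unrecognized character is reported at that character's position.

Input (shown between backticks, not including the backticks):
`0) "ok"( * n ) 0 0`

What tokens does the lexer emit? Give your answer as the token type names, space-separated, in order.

pos=0: emit NUM '0' (now at pos=1)
pos=1: emit RPAREN ')'
pos=3: enter STRING mode
pos=3: emit STR "ok" (now at pos=7)
pos=7: emit LPAREN '('
pos=9: emit STAR '*'
pos=11: emit ID 'n' (now at pos=12)
pos=13: emit RPAREN ')'
pos=15: emit NUM '0' (now at pos=16)
pos=17: emit NUM '0' (now at pos=18)
DONE. 9 tokens: [NUM, RPAREN, STR, LPAREN, STAR, ID, RPAREN, NUM, NUM]

Answer: NUM RPAREN STR LPAREN STAR ID RPAREN NUM NUM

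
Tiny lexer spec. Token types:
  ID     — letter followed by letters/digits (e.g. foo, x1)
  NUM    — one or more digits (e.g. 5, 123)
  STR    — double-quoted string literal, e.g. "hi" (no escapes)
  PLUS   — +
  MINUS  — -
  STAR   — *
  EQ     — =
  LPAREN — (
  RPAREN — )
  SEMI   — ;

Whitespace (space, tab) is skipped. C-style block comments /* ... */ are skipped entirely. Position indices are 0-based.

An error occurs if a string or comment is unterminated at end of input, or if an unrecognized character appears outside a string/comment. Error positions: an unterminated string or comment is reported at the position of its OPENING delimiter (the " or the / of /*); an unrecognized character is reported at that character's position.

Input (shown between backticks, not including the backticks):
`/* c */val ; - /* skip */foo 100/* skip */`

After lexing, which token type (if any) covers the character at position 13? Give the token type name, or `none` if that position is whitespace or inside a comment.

Answer: MINUS

Derivation:
pos=0: enter COMMENT mode (saw '/*')
exit COMMENT mode (now at pos=7)
pos=7: emit ID 'val' (now at pos=10)
pos=11: emit SEMI ';'
pos=13: emit MINUS '-'
pos=15: enter COMMENT mode (saw '/*')
exit COMMENT mode (now at pos=25)
pos=25: emit ID 'foo' (now at pos=28)
pos=29: emit NUM '100' (now at pos=32)
pos=32: enter COMMENT mode (saw '/*')
exit COMMENT mode (now at pos=42)
DONE. 5 tokens: [ID, SEMI, MINUS, ID, NUM]
Position 13: char is '-' -> MINUS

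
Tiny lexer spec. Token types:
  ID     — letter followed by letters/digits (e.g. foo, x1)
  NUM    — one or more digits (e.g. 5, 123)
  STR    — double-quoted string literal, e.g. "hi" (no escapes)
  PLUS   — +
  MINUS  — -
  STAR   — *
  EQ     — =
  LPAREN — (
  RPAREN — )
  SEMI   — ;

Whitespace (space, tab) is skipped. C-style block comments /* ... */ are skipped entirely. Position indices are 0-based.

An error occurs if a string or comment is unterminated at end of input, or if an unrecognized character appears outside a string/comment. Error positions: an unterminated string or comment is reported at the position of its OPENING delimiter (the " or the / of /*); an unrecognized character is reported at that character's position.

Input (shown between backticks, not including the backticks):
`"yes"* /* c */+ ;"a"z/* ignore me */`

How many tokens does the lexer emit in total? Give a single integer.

pos=0: enter STRING mode
pos=0: emit STR "yes" (now at pos=5)
pos=5: emit STAR '*'
pos=7: enter COMMENT mode (saw '/*')
exit COMMENT mode (now at pos=14)
pos=14: emit PLUS '+'
pos=16: emit SEMI ';'
pos=17: enter STRING mode
pos=17: emit STR "a" (now at pos=20)
pos=20: emit ID 'z' (now at pos=21)
pos=21: enter COMMENT mode (saw '/*')
exit COMMENT mode (now at pos=36)
DONE. 6 tokens: [STR, STAR, PLUS, SEMI, STR, ID]

Answer: 6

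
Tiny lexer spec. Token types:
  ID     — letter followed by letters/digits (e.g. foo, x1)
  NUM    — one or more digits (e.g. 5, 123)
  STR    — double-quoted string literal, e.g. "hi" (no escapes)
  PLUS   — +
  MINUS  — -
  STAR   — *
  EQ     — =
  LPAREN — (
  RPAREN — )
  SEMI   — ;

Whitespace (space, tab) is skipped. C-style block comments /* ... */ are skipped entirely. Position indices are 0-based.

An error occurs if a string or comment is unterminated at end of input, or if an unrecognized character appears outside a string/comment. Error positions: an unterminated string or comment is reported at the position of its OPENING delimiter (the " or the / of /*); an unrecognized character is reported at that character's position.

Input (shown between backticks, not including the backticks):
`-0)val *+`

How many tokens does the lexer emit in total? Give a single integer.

Answer: 6

Derivation:
pos=0: emit MINUS '-'
pos=1: emit NUM '0' (now at pos=2)
pos=2: emit RPAREN ')'
pos=3: emit ID 'val' (now at pos=6)
pos=7: emit STAR '*'
pos=8: emit PLUS '+'
DONE. 6 tokens: [MINUS, NUM, RPAREN, ID, STAR, PLUS]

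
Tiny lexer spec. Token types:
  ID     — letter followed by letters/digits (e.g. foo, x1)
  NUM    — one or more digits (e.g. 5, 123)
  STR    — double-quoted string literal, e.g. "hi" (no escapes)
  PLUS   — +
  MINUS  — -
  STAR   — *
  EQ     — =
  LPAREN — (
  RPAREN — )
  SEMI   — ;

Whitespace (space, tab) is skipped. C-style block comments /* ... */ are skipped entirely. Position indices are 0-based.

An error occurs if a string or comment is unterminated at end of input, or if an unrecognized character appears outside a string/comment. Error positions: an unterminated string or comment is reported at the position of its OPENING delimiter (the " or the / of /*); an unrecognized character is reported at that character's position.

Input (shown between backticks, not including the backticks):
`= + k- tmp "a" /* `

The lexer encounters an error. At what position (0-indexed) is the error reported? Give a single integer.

Answer: 15

Derivation:
pos=0: emit EQ '='
pos=2: emit PLUS '+'
pos=4: emit ID 'k' (now at pos=5)
pos=5: emit MINUS '-'
pos=7: emit ID 'tmp' (now at pos=10)
pos=11: enter STRING mode
pos=11: emit STR "a" (now at pos=14)
pos=15: enter COMMENT mode (saw '/*')
pos=15: ERROR — unterminated comment (reached EOF)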